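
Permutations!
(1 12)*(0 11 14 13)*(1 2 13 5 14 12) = (0 11 12 2 13)(5 14) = [11, 1, 13, 3, 4, 14, 6, 7, 8, 9, 10, 12, 2, 0, 5]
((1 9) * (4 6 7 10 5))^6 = ((1 9)(4 6 7 10 5))^6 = (4 6 7 10 5)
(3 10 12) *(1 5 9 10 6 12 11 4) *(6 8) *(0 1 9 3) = (0 1 5 3 8 6 12)(4 9 10 11) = [1, 5, 2, 8, 9, 3, 12, 7, 6, 10, 11, 4, 0]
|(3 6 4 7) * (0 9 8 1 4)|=8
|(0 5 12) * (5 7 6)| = 5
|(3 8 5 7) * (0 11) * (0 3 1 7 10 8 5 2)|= 14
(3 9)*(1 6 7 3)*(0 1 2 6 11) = [1, 11, 6, 9, 4, 5, 7, 3, 8, 2, 10, 0] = (0 1 11)(2 6 7 3 9)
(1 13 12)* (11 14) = (1 13 12)(11 14) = [0, 13, 2, 3, 4, 5, 6, 7, 8, 9, 10, 14, 1, 12, 11]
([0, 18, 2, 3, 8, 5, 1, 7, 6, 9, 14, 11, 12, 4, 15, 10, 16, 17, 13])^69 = [0, 4, 2, 3, 1, 5, 13, 7, 18, 9, 10, 11, 12, 6, 14, 15, 16, 17, 8]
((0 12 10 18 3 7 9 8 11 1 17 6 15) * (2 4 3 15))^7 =((0 12 10 18 15)(1 17 6 2 4 3 7 9 8 11))^7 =(0 10 15 12 18)(1 9 4 17 8 3 6 11 7 2)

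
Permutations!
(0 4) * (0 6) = (0 4 6) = [4, 1, 2, 3, 6, 5, 0]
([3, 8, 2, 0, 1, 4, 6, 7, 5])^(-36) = (8)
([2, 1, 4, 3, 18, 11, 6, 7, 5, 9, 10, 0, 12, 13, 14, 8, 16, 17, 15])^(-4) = [15, 1, 8, 3, 5, 4, 6, 7, 2, 9, 10, 18, 12, 13, 14, 0, 16, 17, 11]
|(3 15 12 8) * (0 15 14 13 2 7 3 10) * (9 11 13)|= |(0 15 12 8 10)(2 7 3 14 9 11 13)|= 35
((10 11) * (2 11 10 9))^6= ((2 11 9))^6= (11)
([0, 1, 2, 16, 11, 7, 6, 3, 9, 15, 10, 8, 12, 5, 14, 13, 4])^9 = [0, 1, 2, 7, 16, 13, 6, 5, 11, 8, 10, 4, 12, 15, 14, 9, 3]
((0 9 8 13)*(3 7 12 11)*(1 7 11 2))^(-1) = ((0 9 8 13)(1 7 12 2)(3 11))^(-1) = (0 13 8 9)(1 2 12 7)(3 11)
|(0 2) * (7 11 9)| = |(0 2)(7 11 9)| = 6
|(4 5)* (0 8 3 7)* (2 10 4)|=4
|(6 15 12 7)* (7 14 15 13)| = 3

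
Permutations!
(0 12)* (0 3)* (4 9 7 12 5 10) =(0 5 10 4 9 7 12 3) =[5, 1, 2, 0, 9, 10, 6, 12, 8, 7, 4, 11, 3]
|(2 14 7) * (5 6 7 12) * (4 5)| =7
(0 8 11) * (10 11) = (0 8 10 11) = [8, 1, 2, 3, 4, 5, 6, 7, 10, 9, 11, 0]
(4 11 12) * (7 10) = (4 11 12)(7 10) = [0, 1, 2, 3, 11, 5, 6, 10, 8, 9, 7, 12, 4]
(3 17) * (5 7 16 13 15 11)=[0, 1, 2, 17, 4, 7, 6, 16, 8, 9, 10, 5, 12, 15, 14, 11, 13, 3]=(3 17)(5 7 16 13 15 11)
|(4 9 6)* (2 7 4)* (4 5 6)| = 4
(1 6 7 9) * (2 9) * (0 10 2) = (0 10 2 9 1 6 7) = [10, 6, 9, 3, 4, 5, 7, 0, 8, 1, 2]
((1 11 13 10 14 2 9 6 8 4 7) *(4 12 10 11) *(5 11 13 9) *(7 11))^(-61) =(1 7 5 2 14 10 12 8 6 9 11 4)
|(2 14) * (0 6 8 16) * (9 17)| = 4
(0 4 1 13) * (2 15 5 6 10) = (0 4 1 13)(2 15 5 6 10) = [4, 13, 15, 3, 1, 6, 10, 7, 8, 9, 2, 11, 12, 0, 14, 5]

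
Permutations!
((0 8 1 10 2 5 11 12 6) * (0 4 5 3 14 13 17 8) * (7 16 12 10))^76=((1 7 16 12 6 4 5 11 10 2 3 14 13 17 8))^76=(1 7 16 12 6 4 5 11 10 2 3 14 13 17 8)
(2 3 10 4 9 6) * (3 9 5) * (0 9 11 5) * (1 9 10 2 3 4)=(0 10 1 9 6 3 2 11 5 4)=[10, 9, 11, 2, 0, 4, 3, 7, 8, 6, 1, 5]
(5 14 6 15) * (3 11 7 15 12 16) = (3 11 7 15 5 14 6 12 16) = [0, 1, 2, 11, 4, 14, 12, 15, 8, 9, 10, 7, 16, 13, 6, 5, 3]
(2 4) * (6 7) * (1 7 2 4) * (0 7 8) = (0 7 6 2 1 8) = [7, 8, 1, 3, 4, 5, 2, 6, 0]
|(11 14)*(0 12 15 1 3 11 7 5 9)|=10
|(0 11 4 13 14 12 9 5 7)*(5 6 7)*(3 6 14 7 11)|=21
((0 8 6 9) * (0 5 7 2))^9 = (0 6 5 2 8 9 7)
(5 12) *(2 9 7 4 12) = (2 9 7 4 12 5) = [0, 1, 9, 3, 12, 2, 6, 4, 8, 7, 10, 11, 5]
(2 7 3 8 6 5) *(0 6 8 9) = (0 6 5 2 7 3 9) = [6, 1, 7, 9, 4, 2, 5, 3, 8, 0]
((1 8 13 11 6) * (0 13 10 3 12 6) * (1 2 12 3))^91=((0 13 11)(1 8 10)(2 12 6))^91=(0 13 11)(1 8 10)(2 12 6)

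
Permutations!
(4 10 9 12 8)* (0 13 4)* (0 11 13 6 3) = (0 6 3)(4 10 9 12 8 11 13) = [6, 1, 2, 0, 10, 5, 3, 7, 11, 12, 9, 13, 8, 4]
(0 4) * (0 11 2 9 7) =(0 4 11 2 9 7) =[4, 1, 9, 3, 11, 5, 6, 0, 8, 7, 10, 2]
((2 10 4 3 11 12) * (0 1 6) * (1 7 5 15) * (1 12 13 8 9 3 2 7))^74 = (0 6 1)(2 4 10)(3 9 8 13 11)(5 12)(7 15)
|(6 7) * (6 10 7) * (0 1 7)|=4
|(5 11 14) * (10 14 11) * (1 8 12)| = 3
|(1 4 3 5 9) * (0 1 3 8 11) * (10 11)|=|(0 1 4 8 10 11)(3 5 9)|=6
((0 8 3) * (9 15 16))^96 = ((0 8 3)(9 15 16))^96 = (16)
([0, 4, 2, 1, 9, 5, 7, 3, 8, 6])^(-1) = (1 3 7 6 9 4)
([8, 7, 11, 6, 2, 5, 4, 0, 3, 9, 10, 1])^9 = (11)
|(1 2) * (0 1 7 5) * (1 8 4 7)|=10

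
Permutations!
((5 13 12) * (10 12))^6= (5 10)(12 13)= ((5 13 10 12))^6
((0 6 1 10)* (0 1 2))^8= (10)(0 2 6)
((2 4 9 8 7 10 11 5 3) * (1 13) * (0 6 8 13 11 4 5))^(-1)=((0 6 8 7 10 4 9 13 1 11)(2 5 3))^(-1)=(0 11 1 13 9 4 10 7 8 6)(2 3 5)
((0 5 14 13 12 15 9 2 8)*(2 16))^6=((0 5 14 13 12 15 9 16 2 8))^6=(0 9 14 2 12)(5 16 13 8 15)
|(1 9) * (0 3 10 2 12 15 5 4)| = 8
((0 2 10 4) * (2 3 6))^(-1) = (0 4 10 2 6 3) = ((0 3 6 2 10 4))^(-1)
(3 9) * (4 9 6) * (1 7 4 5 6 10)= (1 7 4 9 3 10)(5 6)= [0, 7, 2, 10, 9, 6, 5, 4, 8, 3, 1]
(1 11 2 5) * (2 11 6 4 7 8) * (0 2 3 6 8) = (11)(0 2 5 1 8 3 6 4 7) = [2, 8, 5, 6, 7, 1, 4, 0, 3, 9, 10, 11]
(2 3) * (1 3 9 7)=[0, 3, 9, 2, 4, 5, 6, 1, 8, 7]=(1 3 2 9 7)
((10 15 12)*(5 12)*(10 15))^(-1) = (5 15 12)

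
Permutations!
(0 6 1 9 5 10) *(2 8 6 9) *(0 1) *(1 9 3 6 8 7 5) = (0 3 6)(1 2 7 5 10 9) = [3, 2, 7, 6, 4, 10, 0, 5, 8, 1, 9]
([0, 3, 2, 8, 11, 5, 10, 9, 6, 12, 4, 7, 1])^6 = (1 11 8 9 10)(3 7 6 12 4)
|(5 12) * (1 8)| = 2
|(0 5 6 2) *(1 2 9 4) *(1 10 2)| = 7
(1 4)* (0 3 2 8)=(0 3 2 8)(1 4)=[3, 4, 8, 2, 1, 5, 6, 7, 0]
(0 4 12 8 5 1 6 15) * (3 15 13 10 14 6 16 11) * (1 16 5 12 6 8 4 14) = (0 14 8 12 4 6 13 10 1 5 16 11 3 15) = [14, 5, 2, 15, 6, 16, 13, 7, 12, 9, 1, 3, 4, 10, 8, 0, 11]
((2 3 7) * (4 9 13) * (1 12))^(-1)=(1 12)(2 7 3)(4 13 9)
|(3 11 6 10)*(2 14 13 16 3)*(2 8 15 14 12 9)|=9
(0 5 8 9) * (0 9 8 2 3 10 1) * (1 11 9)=(0 5 2 3 10 11 9 1)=[5, 0, 3, 10, 4, 2, 6, 7, 8, 1, 11, 9]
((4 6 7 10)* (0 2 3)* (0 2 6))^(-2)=((0 6 7 10 4)(2 3))^(-2)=(0 10 6 4 7)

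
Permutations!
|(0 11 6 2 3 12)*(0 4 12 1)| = |(0 11 6 2 3 1)(4 12)| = 6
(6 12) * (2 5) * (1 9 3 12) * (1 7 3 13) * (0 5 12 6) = (0 5 2 12)(1 9 13)(3 6 7) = [5, 9, 12, 6, 4, 2, 7, 3, 8, 13, 10, 11, 0, 1]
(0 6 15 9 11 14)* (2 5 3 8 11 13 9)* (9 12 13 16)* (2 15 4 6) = (0 2 5 3 8 11 14)(4 6)(9 16)(12 13) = [2, 1, 5, 8, 6, 3, 4, 7, 11, 16, 10, 14, 13, 12, 0, 15, 9]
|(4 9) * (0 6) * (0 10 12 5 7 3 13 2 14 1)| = |(0 6 10 12 5 7 3 13 2 14 1)(4 9)| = 22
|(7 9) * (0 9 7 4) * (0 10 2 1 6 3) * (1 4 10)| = |(0 9 10 2 4 1 6 3)| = 8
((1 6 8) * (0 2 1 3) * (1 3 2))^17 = ((0 1 6 8 2 3))^17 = (0 3 2 8 6 1)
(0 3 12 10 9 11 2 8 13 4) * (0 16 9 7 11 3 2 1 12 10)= (0 2 8 13 4 16 9 3 10 7 11 1 12)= [2, 12, 8, 10, 16, 5, 6, 11, 13, 3, 7, 1, 0, 4, 14, 15, 9]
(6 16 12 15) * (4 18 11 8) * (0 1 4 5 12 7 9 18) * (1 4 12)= [4, 12, 2, 3, 0, 1, 16, 9, 5, 18, 10, 8, 15, 13, 14, 6, 7, 17, 11]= (0 4)(1 12 15 6 16 7 9 18 11 8 5)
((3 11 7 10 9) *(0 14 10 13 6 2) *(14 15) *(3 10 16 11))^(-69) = (0 16 13)(2 14 7)(6 15 11)(9 10)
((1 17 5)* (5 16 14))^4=((1 17 16 14 5))^4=(1 5 14 16 17)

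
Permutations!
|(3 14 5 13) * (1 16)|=|(1 16)(3 14 5 13)|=4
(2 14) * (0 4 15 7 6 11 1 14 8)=[4, 14, 8, 3, 15, 5, 11, 6, 0, 9, 10, 1, 12, 13, 2, 7]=(0 4 15 7 6 11 1 14 2 8)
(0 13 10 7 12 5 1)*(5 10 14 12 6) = [13, 0, 2, 3, 4, 1, 5, 6, 8, 9, 7, 11, 10, 14, 12] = (0 13 14 12 10 7 6 5 1)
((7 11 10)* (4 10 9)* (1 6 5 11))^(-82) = (1 10 9 5)(4 11 6 7)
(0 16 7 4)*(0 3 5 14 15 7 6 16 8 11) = [8, 1, 2, 5, 3, 14, 16, 4, 11, 9, 10, 0, 12, 13, 15, 7, 6] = (0 8 11)(3 5 14 15 7 4)(6 16)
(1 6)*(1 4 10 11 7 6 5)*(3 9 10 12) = (1 5)(3 9 10 11 7 6 4 12) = [0, 5, 2, 9, 12, 1, 4, 6, 8, 10, 11, 7, 3]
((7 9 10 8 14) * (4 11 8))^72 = ((4 11 8 14 7 9 10))^72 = (4 8 7 10 11 14 9)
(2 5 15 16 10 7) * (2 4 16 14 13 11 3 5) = [0, 1, 2, 5, 16, 15, 6, 4, 8, 9, 7, 3, 12, 11, 13, 14, 10] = (3 5 15 14 13 11)(4 16 10 7)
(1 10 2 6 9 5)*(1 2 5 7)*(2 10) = [0, 2, 6, 3, 4, 10, 9, 1, 8, 7, 5] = (1 2 6 9 7)(5 10)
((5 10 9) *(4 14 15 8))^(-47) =((4 14 15 8)(5 10 9))^(-47) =(4 14 15 8)(5 10 9)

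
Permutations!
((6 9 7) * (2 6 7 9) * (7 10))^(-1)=(2 6)(7 10)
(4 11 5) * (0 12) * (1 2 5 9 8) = (0 12)(1 2 5 4 11 9 8) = [12, 2, 5, 3, 11, 4, 6, 7, 1, 8, 10, 9, 0]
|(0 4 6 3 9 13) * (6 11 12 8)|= 9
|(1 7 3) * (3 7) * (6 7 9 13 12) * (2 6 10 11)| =8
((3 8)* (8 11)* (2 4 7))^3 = ((2 4 7)(3 11 8))^3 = (11)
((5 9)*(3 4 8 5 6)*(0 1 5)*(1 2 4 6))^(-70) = ((0 2 4 8)(1 5 9)(3 6))^(-70) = (0 4)(1 9 5)(2 8)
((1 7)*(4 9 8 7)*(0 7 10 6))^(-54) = ((0 7 1 4 9 8 10 6))^(-54) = (0 1 9 10)(4 8 6 7)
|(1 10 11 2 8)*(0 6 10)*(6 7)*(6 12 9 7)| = |(0 6 10 11 2 8 1)(7 12 9)| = 21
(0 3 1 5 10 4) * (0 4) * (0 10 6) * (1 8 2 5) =(10)(0 3 8 2 5 6) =[3, 1, 5, 8, 4, 6, 0, 7, 2, 9, 10]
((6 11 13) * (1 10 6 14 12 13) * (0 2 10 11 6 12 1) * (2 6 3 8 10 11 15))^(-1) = (0 11 2 15 1 14 13 12 10 8 3 6)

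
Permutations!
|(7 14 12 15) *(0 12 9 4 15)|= |(0 12)(4 15 7 14 9)|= 10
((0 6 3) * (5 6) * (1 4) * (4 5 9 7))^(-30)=(0 7 1 6)(3 9 4 5)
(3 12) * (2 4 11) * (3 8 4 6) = (2 6 3 12 8 4 11) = [0, 1, 6, 12, 11, 5, 3, 7, 4, 9, 10, 2, 8]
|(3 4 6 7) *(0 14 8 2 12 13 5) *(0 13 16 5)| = |(0 14 8 2 12 16 5 13)(3 4 6 7)| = 8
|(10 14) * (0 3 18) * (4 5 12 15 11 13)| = 6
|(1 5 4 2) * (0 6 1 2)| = 5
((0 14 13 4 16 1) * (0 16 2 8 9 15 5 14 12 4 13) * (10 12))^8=(16)(0 5 9 2 12)(4 10 14 15 8)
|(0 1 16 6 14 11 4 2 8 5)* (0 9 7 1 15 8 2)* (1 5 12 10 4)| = 30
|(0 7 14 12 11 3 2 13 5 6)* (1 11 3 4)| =9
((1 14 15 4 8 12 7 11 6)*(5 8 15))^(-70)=(15)(1 5 12 11)(6 14 8 7)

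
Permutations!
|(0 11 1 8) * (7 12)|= 4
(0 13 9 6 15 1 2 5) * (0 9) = [13, 2, 5, 3, 4, 9, 15, 7, 8, 6, 10, 11, 12, 0, 14, 1] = (0 13)(1 2 5 9 6 15)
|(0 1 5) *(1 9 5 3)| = 6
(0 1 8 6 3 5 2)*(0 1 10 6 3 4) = [10, 8, 1, 5, 0, 2, 4, 7, 3, 9, 6] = (0 10 6 4)(1 8 3 5 2)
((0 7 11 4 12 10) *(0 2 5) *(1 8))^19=((0 7 11 4 12 10 2 5)(1 8))^19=(0 4 2 7 12 5 11 10)(1 8)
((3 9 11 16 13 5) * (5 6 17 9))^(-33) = ((3 5)(6 17 9 11 16 13))^(-33) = (3 5)(6 11)(9 13)(16 17)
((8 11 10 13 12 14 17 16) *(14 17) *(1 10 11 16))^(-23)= (1 13 17 10 12)(8 16)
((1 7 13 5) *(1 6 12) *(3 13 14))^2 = (1 14 13 6)(3 5 12 7)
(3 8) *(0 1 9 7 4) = (0 1 9 7 4)(3 8) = [1, 9, 2, 8, 0, 5, 6, 4, 3, 7]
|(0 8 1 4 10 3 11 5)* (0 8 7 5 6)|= |(0 7 5 8 1 4 10 3 11 6)|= 10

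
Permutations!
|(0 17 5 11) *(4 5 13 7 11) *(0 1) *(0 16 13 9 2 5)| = |(0 17 9 2 5 4)(1 16 13 7 11)| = 30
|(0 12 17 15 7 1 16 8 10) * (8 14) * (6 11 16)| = 12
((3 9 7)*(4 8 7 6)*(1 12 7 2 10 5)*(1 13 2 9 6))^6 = (1 8 6 7)(2 5)(3 12 9 4)(10 13)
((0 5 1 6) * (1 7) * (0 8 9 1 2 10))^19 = (0 10 2 7 5)(1 9 8 6)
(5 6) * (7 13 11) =(5 6)(7 13 11) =[0, 1, 2, 3, 4, 6, 5, 13, 8, 9, 10, 7, 12, 11]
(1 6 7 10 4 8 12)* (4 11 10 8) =(1 6 7 8 12)(10 11) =[0, 6, 2, 3, 4, 5, 7, 8, 12, 9, 11, 10, 1]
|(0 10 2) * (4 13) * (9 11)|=6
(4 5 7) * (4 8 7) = (4 5)(7 8) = [0, 1, 2, 3, 5, 4, 6, 8, 7]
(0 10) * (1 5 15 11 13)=(0 10)(1 5 15 11 13)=[10, 5, 2, 3, 4, 15, 6, 7, 8, 9, 0, 13, 12, 1, 14, 11]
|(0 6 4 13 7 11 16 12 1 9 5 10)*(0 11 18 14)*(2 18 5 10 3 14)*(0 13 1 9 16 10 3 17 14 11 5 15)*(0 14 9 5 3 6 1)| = |(0 1 16 12 5 17 9 6 4)(2 18)(3 11 10)(7 15 14 13)| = 36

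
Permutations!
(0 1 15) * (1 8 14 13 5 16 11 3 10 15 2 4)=(0 8 14 13 5 16 11 3 10 15)(1 2 4)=[8, 2, 4, 10, 1, 16, 6, 7, 14, 9, 15, 3, 12, 5, 13, 0, 11]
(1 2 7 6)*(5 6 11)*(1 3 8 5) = (1 2 7 11)(3 8 5 6) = [0, 2, 7, 8, 4, 6, 3, 11, 5, 9, 10, 1]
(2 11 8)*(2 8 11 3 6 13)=(2 3 6 13)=[0, 1, 3, 6, 4, 5, 13, 7, 8, 9, 10, 11, 12, 2]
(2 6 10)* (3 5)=(2 6 10)(3 5)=[0, 1, 6, 5, 4, 3, 10, 7, 8, 9, 2]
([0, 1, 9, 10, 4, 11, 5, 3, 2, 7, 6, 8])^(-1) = (2 8 11 5 6 10 3 7 9)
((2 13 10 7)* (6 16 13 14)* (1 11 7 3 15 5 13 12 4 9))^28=(1 4 16 14 7)(2 11 9 12 6)(3 13 15 10 5)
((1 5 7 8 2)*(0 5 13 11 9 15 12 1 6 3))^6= ((0 5 7 8 2 6 3)(1 13 11 9 15 12))^6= (15)(0 3 6 2 8 7 5)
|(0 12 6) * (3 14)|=|(0 12 6)(3 14)|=6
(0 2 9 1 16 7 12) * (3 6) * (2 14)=(0 14 2 9 1 16 7 12)(3 6)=[14, 16, 9, 6, 4, 5, 3, 12, 8, 1, 10, 11, 0, 13, 2, 15, 7]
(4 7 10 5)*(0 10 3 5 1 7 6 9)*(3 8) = (0 10 1 7 8 3 5 4 6 9) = [10, 7, 2, 5, 6, 4, 9, 8, 3, 0, 1]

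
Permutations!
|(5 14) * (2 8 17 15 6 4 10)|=|(2 8 17 15 6 4 10)(5 14)|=14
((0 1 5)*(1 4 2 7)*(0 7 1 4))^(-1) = (1 2 4 7 5)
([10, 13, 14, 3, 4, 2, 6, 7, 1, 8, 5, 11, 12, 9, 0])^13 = (0 2 10 14 5)(1 13 9 8)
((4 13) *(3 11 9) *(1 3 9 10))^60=(13)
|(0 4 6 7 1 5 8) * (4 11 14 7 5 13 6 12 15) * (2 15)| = |(0 11 14 7 1 13 6 5 8)(2 15 4 12)| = 36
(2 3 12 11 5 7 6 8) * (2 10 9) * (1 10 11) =(1 10 9 2 3 12)(5 7 6 8 11) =[0, 10, 3, 12, 4, 7, 8, 6, 11, 2, 9, 5, 1]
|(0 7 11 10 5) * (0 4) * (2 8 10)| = |(0 7 11 2 8 10 5 4)| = 8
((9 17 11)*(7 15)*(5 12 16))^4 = (5 12 16)(9 17 11)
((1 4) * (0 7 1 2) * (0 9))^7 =(0 7 1 4 2 9)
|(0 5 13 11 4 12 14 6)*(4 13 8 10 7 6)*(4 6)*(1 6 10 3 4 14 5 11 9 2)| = |(0 11 13 9 2 1 6)(3 4 12 5 8)(7 14 10)| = 105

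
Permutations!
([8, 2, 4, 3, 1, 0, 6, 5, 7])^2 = [7, 4, 1, 3, 2, 8, 6, 0, 5]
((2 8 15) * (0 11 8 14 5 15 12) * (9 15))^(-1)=(0 12 8 11)(2 15 9 5 14)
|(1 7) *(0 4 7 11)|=|(0 4 7 1 11)|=5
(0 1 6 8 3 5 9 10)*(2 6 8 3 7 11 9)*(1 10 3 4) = (0 10)(1 8 7 11 9 3 5 2 6 4) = [10, 8, 6, 5, 1, 2, 4, 11, 7, 3, 0, 9]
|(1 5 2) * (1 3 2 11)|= 6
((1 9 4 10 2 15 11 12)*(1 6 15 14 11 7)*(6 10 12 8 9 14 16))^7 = ((1 14 11 8 9 4 12 10 2 16 6 15 7))^7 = (1 10 14 2 11 16 8 6 9 15 4 7 12)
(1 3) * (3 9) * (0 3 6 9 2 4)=(0 3 1 2 4)(6 9)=[3, 2, 4, 1, 0, 5, 9, 7, 8, 6]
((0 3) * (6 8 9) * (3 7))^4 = ((0 7 3)(6 8 9))^4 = (0 7 3)(6 8 9)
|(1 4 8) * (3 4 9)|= |(1 9 3 4 8)|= 5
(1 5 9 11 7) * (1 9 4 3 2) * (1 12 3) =[0, 5, 12, 2, 1, 4, 6, 9, 8, 11, 10, 7, 3] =(1 5 4)(2 12 3)(7 9 11)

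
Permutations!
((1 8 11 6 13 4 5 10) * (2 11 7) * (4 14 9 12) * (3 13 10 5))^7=(3 13 14 9 12 4)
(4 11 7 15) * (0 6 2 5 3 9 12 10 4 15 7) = (15)(0 6 2 5 3 9 12 10 4 11) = [6, 1, 5, 9, 11, 3, 2, 7, 8, 12, 4, 0, 10, 13, 14, 15]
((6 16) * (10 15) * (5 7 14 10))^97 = ((5 7 14 10 15)(6 16))^97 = (5 14 15 7 10)(6 16)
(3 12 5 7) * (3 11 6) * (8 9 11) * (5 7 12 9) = (3 9 11 6)(5 12 7 8) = [0, 1, 2, 9, 4, 12, 3, 8, 5, 11, 10, 6, 7]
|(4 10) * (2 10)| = |(2 10 4)| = 3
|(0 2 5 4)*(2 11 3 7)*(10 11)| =8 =|(0 10 11 3 7 2 5 4)|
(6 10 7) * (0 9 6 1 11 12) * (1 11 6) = (0 9 1 6 10 7 11 12) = [9, 6, 2, 3, 4, 5, 10, 11, 8, 1, 7, 12, 0]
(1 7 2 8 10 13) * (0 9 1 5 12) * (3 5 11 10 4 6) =(0 9 1 7 2 8 4 6 3 5 12)(10 13 11) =[9, 7, 8, 5, 6, 12, 3, 2, 4, 1, 13, 10, 0, 11]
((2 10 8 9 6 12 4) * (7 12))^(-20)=((2 10 8 9 6 7 12 4))^(-20)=(2 6)(4 9)(7 10)(8 12)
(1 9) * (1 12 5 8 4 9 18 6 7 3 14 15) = (1 18 6 7 3 14 15)(4 9 12 5 8) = [0, 18, 2, 14, 9, 8, 7, 3, 4, 12, 10, 11, 5, 13, 15, 1, 16, 17, 6]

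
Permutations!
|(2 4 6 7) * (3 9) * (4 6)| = |(2 6 7)(3 9)| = 6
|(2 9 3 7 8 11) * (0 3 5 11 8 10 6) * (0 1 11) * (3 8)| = |(0 8 3 7 10 6 1 11 2 9 5)| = 11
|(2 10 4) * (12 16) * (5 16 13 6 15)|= 6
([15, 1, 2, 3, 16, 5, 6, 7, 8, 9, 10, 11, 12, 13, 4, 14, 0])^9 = [16, 1, 2, 3, 14, 5, 6, 7, 8, 9, 10, 11, 12, 13, 15, 0, 4]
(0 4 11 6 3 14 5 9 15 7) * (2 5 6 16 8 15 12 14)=(0 4 11 16 8 15 7)(2 5 9 12 14 6 3)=[4, 1, 5, 2, 11, 9, 3, 0, 15, 12, 10, 16, 14, 13, 6, 7, 8]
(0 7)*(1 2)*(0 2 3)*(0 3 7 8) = (0 8)(1 7 2) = [8, 7, 1, 3, 4, 5, 6, 2, 0]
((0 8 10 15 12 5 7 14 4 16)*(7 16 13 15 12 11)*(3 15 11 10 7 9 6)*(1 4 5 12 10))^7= ((0 8 7 14 5 16)(1 4 13 11 9 6 3 15))^7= (0 8 7 14 5 16)(1 15 3 6 9 11 13 4)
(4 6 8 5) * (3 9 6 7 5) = (3 9 6 8)(4 7 5) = [0, 1, 2, 9, 7, 4, 8, 5, 3, 6]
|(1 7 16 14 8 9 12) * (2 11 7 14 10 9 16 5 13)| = 35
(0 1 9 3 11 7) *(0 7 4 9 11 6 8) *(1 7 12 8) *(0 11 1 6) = (0 7 12 8 11 4 9 3) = [7, 1, 2, 0, 9, 5, 6, 12, 11, 3, 10, 4, 8]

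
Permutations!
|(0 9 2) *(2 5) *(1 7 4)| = 12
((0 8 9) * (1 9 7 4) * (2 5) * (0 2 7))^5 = (0 8)(1 4 7 5 2 9)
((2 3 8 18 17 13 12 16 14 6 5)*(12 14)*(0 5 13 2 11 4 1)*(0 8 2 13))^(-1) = ((0 5 11 4 1 8 18 17 13 14 6)(2 3)(12 16))^(-1) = (0 6 14 13 17 18 8 1 4 11 5)(2 3)(12 16)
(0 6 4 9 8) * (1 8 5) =[6, 8, 2, 3, 9, 1, 4, 7, 0, 5] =(0 6 4 9 5 1 8)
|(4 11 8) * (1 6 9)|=|(1 6 9)(4 11 8)|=3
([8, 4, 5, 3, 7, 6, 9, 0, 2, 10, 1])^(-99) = (0 8 2 5 6 9 10 1 4 7)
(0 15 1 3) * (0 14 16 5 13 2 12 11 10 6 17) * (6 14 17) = [15, 3, 12, 17, 4, 13, 6, 7, 8, 9, 14, 10, 11, 2, 16, 1, 5, 0] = (0 15 1 3 17)(2 12 11 10 14 16 5 13)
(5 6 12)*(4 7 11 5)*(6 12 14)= (4 7 11 5 12)(6 14)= [0, 1, 2, 3, 7, 12, 14, 11, 8, 9, 10, 5, 4, 13, 6]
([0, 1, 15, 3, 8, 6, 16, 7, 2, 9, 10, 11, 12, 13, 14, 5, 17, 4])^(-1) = [0, 1, 8, 3, 17, 15, 5, 7, 4, 9, 10, 11, 12, 13, 14, 2, 6, 16]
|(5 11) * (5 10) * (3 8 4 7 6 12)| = |(3 8 4 7 6 12)(5 11 10)| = 6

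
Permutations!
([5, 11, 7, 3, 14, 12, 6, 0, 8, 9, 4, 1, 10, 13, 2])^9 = (0 5 12 10 4 14 2 7)(1 11)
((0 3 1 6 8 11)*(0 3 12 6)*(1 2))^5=((0 12 6 8 11 3 2 1))^5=(0 3 6 1 11 12 2 8)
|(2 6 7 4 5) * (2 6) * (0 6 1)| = |(0 6 7 4 5 1)| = 6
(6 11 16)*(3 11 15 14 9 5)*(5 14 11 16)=(3 16 6 15 11 5)(9 14)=[0, 1, 2, 16, 4, 3, 15, 7, 8, 14, 10, 5, 12, 13, 9, 11, 6]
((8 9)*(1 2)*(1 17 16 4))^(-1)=((1 2 17 16 4)(8 9))^(-1)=(1 4 16 17 2)(8 9)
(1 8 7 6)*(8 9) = [0, 9, 2, 3, 4, 5, 1, 6, 7, 8] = (1 9 8 7 6)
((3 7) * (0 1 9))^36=((0 1 9)(3 7))^36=(9)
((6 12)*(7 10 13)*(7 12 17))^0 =((6 17 7 10 13 12))^0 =(17)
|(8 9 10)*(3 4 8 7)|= 6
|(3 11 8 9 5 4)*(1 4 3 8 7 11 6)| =|(1 4 8 9 5 3 6)(7 11)| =14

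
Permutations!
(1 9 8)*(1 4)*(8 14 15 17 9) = (1 8 4)(9 14 15 17) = [0, 8, 2, 3, 1, 5, 6, 7, 4, 14, 10, 11, 12, 13, 15, 17, 16, 9]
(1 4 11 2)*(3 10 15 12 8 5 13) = (1 4 11 2)(3 10 15 12 8 5 13) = [0, 4, 1, 10, 11, 13, 6, 7, 5, 9, 15, 2, 8, 3, 14, 12]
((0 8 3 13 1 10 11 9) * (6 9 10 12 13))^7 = (0 3 9 8 6)(1 12 13)(10 11)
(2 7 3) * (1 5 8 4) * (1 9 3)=(1 5 8 4 9 3 2 7)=[0, 5, 7, 2, 9, 8, 6, 1, 4, 3]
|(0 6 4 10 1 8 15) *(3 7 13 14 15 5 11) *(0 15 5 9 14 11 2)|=|(15)(0 6 4 10 1 8 9 14 5 2)(3 7 13 11)|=20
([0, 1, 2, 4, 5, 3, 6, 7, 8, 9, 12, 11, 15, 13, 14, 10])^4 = (3 4 5)(10 12 15)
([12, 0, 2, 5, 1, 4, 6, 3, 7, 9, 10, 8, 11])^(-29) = [4, 5, 2, 8, 3, 7, 6, 11, 12, 9, 10, 0, 1]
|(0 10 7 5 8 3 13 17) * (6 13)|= |(0 10 7 5 8 3 6 13 17)|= 9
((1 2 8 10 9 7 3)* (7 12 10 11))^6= (12)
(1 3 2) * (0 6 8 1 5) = [6, 3, 5, 2, 4, 0, 8, 7, 1] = (0 6 8 1 3 2 5)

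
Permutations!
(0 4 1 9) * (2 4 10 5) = (0 10 5 2 4 1 9) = [10, 9, 4, 3, 1, 2, 6, 7, 8, 0, 5]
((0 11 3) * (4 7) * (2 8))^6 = ((0 11 3)(2 8)(4 7))^6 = (11)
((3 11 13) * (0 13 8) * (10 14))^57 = ((0 13 3 11 8)(10 14))^57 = (0 3 8 13 11)(10 14)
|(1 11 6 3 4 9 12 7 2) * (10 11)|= 10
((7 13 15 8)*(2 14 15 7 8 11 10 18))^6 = ((2 14 15 11 10 18)(7 13))^6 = (18)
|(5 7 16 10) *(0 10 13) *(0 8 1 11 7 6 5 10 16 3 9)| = 18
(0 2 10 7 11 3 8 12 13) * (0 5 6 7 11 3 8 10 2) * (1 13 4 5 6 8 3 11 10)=(1 13 6 7 11 3)(4 5 8 12)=[0, 13, 2, 1, 5, 8, 7, 11, 12, 9, 10, 3, 4, 6]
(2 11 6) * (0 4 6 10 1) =[4, 0, 11, 3, 6, 5, 2, 7, 8, 9, 1, 10] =(0 4 6 2 11 10 1)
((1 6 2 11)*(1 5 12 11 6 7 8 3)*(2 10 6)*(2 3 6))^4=((1 7 8 6 10 2 3)(5 12 11))^4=(1 10 7 2 8 3 6)(5 12 11)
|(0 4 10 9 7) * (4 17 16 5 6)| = |(0 17 16 5 6 4 10 9 7)| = 9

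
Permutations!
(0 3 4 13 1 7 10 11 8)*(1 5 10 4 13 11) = (0 3 13 5 10 1 7 4 11 8) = [3, 7, 2, 13, 11, 10, 6, 4, 0, 9, 1, 8, 12, 5]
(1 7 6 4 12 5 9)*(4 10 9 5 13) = (1 7 6 10 9)(4 12 13) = [0, 7, 2, 3, 12, 5, 10, 6, 8, 1, 9, 11, 13, 4]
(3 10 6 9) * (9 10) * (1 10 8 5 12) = (1 10 6 8 5 12)(3 9) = [0, 10, 2, 9, 4, 12, 8, 7, 5, 3, 6, 11, 1]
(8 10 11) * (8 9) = (8 10 11 9) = [0, 1, 2, 3, 4, 5, 6, 7, 10, 8, 11, 9]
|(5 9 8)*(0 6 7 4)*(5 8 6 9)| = 5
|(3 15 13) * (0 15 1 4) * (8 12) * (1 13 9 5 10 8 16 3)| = 12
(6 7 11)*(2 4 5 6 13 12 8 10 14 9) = (2 4 5 6 7 11 13 12 8 10 14 9) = [0, 1, 4, 3, 5, 6, 7, 11, 10, 2, 14, 13, 8, 12, 9]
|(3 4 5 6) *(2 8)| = 4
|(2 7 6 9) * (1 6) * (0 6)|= 6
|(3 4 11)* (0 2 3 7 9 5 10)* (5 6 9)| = |(0 2 3 4 11 7 5 10)(6 9)| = 8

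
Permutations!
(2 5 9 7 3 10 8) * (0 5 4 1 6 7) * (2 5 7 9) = (0 7 3 10 8 5 2 4 1 6 9) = [7, 6, 4, 10, 1, 2, 9, 3, 5, 0, 8]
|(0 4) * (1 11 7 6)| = 4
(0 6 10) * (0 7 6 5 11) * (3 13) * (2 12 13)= [5, 1, 12, 2, 4, 11, 10, 6, 8, 9, 7, 0, 13, 3]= (0 5 11)(2 12 13 3)(6 10 7)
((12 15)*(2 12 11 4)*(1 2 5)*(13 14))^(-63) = ((1 2 12 15 11 4 5)(13 14))^(-63) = (15)(13 14)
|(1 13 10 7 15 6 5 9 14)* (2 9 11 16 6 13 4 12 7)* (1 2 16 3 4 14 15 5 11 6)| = |(1 14 2 9 15 13 10 16)(3 4 12 7 5 6 11)| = 56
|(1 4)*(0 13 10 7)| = |(0 13 10 7)(1 4)| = 4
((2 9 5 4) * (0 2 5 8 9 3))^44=(9)(0 3 2)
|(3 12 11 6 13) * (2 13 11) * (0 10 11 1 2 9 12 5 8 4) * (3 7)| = 12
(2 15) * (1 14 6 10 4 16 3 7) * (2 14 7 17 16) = (1 7)(2 15 14 6 10 4)(3 17 16) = [0, 7, 15, 17, 2, 5, 10, 1, 8, 9, 4, 11, 12, 13, 6, 14, 3, 16]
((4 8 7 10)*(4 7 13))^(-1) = ((4 8 13)(7 10))^(-1) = (4 13 8)(7 10)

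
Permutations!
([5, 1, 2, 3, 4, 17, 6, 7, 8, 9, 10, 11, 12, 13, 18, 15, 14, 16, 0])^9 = [16, 1, 2, 3, 4, 14, 6, 7, 8, 9, 10, 11, 12, 13, 5, 15, 0, 18, 17]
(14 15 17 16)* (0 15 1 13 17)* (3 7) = [15, 13, 2, 7, 4, 5, 6, 3, 8, 9, 10, 11, 12, 17, 1, 0, 14, 16] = (0 15)(1 13 17 16 14)(3 7)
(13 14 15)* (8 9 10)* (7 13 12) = [0, 1, 2, 3, 4, 5, 6, 13, 9, 10, 8, 11, 7, 14, 15, 12] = (7 13 14 15 12)(8 9 10)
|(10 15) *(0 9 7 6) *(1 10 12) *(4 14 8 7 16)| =8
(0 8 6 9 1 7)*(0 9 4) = (0 8 6 4)(1 7 9) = [8, 7, 2, 3, 0, 5, 4, 9, 6, 1]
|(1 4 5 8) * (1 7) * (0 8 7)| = |(0 8)(1 4 5 7)| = 4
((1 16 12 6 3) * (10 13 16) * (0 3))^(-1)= (0 6 12 16 13 10 1 3)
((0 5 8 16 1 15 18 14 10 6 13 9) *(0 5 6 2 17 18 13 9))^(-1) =((0 6 9 5 8 16 1 15 13)(2 17 18 14 10))^(-1) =(0 13 15 1 16 8 5 9 6)(2 10 14 18 17)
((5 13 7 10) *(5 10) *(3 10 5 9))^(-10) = (3 5 7)(9 10 13)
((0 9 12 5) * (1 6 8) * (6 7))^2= ((0 9 12 5)(1 7 6 8))^2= (0 12)(1 6)(5 9)(7 8)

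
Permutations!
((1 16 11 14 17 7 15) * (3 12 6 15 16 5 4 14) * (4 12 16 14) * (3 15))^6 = ((1 5 12 6 3 16 11 15)(7 14 17))^6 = (17)(1 11 3 12)(5 15 16 6)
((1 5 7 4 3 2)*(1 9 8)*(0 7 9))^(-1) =((0 7 4 3 2)(1 5 9 8))^(-1) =(0 2 3 4 7)(1 8 9 5)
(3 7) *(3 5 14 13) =[0, 1, 2, 7, 4, 14, 6, 5, 8, 9, 10, 11, 12, 3, 13] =(3 7 5 14 13)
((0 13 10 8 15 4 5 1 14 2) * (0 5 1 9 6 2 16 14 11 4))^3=(0 8 13 15 10)(2 6 9 5)(14 16)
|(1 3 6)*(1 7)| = 4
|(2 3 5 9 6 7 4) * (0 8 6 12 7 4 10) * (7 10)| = 10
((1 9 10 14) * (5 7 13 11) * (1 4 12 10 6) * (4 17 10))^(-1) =(1 6 9)(4 12)(5 11 13 7)(10 17 14)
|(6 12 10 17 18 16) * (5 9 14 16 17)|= 14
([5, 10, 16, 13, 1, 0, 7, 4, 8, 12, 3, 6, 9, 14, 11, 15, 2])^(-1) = (0 5)(1 4 7 6 11 14 13 3 10)(2 16)(9 12)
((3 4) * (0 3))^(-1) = ((0 3 4))^(-1) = (0 4 3)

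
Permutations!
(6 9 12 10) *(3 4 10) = (3 4 10 6 9 12) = [0, 1, 2, 4, 10, 5, 9, 7, 8, 12, 6, 11, 3]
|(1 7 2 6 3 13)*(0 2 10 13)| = 4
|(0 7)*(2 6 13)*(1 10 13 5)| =6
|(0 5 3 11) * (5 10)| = |(0 10 5 3 11)| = 5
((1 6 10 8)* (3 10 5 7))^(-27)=((1 6 5 7 3 10 8))^(-27)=(1 6 5 7 3 10 8)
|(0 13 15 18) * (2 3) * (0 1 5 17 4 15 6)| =|(0 13 6)(1 5 17 4 15 18)(2 3)| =6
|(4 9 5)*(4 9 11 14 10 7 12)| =6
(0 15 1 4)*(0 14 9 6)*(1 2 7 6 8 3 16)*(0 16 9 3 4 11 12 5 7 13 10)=(0 15 2 13 10)(1 11 12 5 7 6 16)(3 9 8 4 14)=[15, 11, 13, 9, 14, 7, 16, 6, 4, 8, 0, 12, 5, 10, 3, 2, 1]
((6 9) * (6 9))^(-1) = ((9))^(-1) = (9)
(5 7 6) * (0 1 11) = (0 1 11)(5 7 6) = [1, 11, 2, 3, 4, 7, 5, 6, 8, 9, 10, 0]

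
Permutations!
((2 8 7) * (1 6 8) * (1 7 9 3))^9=((1 6 8 9 3)(2 7))^9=(1 3 9 8 6)(2 7)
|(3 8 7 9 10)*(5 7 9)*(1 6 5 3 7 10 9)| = |(1 6 5 10 7 3 8)| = 7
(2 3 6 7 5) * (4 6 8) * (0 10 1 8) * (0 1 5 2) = (0 10 5)(1 8 4 6 7 2 3) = [10, 8, 3, 1, 6, 0, 7, 2, 4, 9, 5]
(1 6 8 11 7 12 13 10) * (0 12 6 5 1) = (0 12 13 10)(1 5)(6 8 11 7) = [12, 5, 2, 3, 4, 1, 8, 6, 11, 9, 0, 7, 13, 10]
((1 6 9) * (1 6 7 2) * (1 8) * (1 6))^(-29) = (1 7 2 8 6 9)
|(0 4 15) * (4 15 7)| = 2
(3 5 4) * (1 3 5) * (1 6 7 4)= [0, 3, 2, 6, 5, 1, 7, 4]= (1 3 6 7 4 5)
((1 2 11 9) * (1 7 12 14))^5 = (1 12 9 2 14 7 11)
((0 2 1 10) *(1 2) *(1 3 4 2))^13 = ((0 3 4 2 1 10))^13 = (0 3 4 2 1 10)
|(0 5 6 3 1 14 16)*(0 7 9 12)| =|(0 5 6 3 1 14 16 7 9 12)| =10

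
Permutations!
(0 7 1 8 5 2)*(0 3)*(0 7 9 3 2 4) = [9, 8, 2, 7, 0, 4, 6, 1, 5, 3] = (0 9 3 7 1 8 5 4)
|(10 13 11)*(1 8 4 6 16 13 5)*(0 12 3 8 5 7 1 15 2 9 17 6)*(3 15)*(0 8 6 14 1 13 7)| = |(0 12 15 2 9 17 14 1 5 3 6 16 7 13 11 10)(4 8)| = 16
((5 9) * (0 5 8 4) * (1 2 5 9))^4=((0 9 8 4)(1 2 5))^4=(9)(1 2 5)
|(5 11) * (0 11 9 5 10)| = |(0 11 10)(5 9)| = 6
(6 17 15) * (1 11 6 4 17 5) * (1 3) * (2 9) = (1 11 6 5 3)(2 9)(4 17 15) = [0, 11, 9, 1, 17, 3, 5, 7, 8, 2, 10, 6, 12, 13, 14, 4, 16, 15]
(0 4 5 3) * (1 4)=(0 1 4 5 3)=[1, 4, 2, 0, 5, 3]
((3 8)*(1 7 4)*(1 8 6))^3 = (1 8)(3 7)(4 6)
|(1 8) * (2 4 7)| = |(1 8)(2 4 7)| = 6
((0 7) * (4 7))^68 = ((0 4 7))^68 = (0 7 4)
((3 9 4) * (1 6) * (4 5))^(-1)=(1 6)(3 4 5 9)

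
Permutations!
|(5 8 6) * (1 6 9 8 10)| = |(1 6 5 10)(8 9)| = 4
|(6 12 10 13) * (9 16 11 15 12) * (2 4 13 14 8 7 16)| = |(2 4 13 6 9)(7 16 11 15 12 10 14 8)| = 40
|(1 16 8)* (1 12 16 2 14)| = 3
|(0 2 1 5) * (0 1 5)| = 4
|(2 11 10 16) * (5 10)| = |(2 11 5 10 16)| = 5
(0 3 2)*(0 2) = [3, 1, 2, 0] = (0 3)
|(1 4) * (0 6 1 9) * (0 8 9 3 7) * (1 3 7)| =|(0 6 3 1 4 7)(8 9)| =6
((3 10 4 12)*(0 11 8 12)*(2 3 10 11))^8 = ((0 2 3 11 8 12 10 4))^8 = (12)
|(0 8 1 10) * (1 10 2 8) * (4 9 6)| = 15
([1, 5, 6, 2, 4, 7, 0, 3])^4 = (0 3 1 2 5 6 7)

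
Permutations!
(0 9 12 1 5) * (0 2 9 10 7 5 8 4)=(0 10 7 5 2 9 12 1 8 4)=[10, 8, 9, 3, 0, 2, 6, 5, 4, 12, 7, 11, 1]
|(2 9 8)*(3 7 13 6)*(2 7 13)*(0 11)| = 12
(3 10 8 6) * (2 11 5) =[0, 1, 11, 10, 4, 2, 3, 7, 6, 9, 8, 5] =(2 11 5)(3 10 8 6)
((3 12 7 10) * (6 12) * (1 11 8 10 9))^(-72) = ((1 11 8 10 3 6 12 7 9))^(-72) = (12)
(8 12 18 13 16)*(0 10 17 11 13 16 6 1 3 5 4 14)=(0 10 17 11 13 6 1 3 5 4 14)(8 12 18 16)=[10, 3, 2, 5, 14, 4, 1, 7, 12, 9, 17, 13, 18, 6, 0, 15, 8, 11, 16]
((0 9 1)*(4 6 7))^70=(0 9 1)(4 6 7)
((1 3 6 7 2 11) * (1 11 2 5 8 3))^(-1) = (11)(3 8 5 7 6) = ((11)(3 6 7 5 8))^(-1)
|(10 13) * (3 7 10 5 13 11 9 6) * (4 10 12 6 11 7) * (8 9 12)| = 18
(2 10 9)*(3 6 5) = (2 10 9)(3 6 5) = [0, 1, 10, 6, 4, 3, 5, 7, 8, 2, 9]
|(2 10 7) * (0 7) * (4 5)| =|(0 7 2 10)(4 5)| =4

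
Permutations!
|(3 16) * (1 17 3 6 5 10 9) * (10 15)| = 9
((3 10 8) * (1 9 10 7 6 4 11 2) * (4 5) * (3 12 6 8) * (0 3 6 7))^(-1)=((0 3)(1 9 10 6 5 4 11 2)(7 8 12))^(-1)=(0 3)(1 2 11 4 5 6 10 9)(7 12 8)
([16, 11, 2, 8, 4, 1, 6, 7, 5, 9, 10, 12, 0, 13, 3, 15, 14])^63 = (16)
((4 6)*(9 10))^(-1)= ((4 6)(9 10))^(-1)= (4 6)(9 10)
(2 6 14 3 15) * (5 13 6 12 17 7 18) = (2 12 17 7 18 5 13 6 14 3 15) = [0, 1, 12, 15, 4, 13, 14, 18, 8, 9, 10, 11, 17, 6, 3, 2, 16, 7, 5]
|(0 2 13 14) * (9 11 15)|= 12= |(0 2 13 14)(9 11 15)|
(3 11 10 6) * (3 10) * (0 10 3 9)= (0 10 6 3 11 9)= [10, 1, 2, 11, 4, 5, 3, 7, 8, 0, 6, 9]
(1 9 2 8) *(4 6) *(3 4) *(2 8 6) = (1 9 8)(2 6 3 4) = [0, 9, 6, 4, 2, 5, 3, 7, 1, 8]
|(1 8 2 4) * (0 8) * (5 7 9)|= 15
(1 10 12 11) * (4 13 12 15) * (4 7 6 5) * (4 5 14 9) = (1 10 15 7 6 14 9 4 13 12 11) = [0, 10, 2, 3, 13, 5, 14, 6, 8, 4, 15, 1, 11, 12, 9, 7]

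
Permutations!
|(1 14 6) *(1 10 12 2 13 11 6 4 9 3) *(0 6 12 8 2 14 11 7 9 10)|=12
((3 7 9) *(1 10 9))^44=(1 7 3 9 10)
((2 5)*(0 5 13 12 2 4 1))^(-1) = ((0 5 4 1)(2 13 12))^(-1) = (0 1 4 5)(2 12 13)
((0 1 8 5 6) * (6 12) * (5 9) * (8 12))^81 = (0 1 12 6)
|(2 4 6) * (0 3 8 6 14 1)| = 8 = |(0 3 8 6 2 4 14 1)|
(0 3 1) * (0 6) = (0 3 1 6) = [3, 6, 2, 1, 4, 5, 0]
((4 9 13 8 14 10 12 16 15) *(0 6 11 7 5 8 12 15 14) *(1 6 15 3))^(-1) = ((0 15 4 9 13 12 16 14 10 3 1 6 11 7 5 8))^(-1) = (0 8 5 7 11 6 1 3 10 14 16 12 13 9 4 15)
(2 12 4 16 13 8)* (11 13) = (2 12 4 16 11 13 8) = [0, 1, 12, 3, 16, 5, 6, 7, 2, 9, 10, 13, 4, 8, 14, 15, 11]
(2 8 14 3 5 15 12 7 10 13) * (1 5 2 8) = (1 5 15 12 7 10 13 8 14 3 2) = [0, 5, 1, 2, 4, 15, 6, 10, 14, 9, 13, 11, 7, 8, 3, 12]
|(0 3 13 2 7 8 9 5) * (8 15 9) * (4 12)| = 8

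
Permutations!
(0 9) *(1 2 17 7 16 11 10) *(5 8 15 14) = (0 9)(1 2 17 7 16 11 10)(5 8 15 14) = [9, 2, 17, 3, 4, 8, 6, 16, 15, 0, 1, 10, 12, 13, 5, 14, 11, 7]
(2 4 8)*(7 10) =(2 4 8)(7 10) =[0, 1, 4, 3, 8, 5, 6, 10, 2, 9, 7]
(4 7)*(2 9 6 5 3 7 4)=(2 9 6 5 3 7)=[0, 1, 9, 7, 4, 3, 5, 2, 8, 6]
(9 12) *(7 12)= (7 12 9)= [0, 1, 2, 3, 4, 5, 6, 12, 8, 7, 10, 11, 9]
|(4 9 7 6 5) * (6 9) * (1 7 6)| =6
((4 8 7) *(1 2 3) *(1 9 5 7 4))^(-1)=((1 2 3 9 5 7)(4 8))^(-1)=(1 7 5 9 3 2)(4 8)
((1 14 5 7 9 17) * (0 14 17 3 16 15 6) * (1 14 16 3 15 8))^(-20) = (0 8 17 5 9 6 16 1 14 7 15)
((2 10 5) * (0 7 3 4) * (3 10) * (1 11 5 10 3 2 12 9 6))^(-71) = (0 7 3 4)(1 11 5 12 9 6)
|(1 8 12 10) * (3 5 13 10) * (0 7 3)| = 9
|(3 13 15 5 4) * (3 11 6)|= 7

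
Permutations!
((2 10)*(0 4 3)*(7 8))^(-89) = (0 4 3)(2 10)(7 8)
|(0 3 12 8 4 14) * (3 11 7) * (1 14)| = 9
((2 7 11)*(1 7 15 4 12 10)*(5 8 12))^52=((1 7 11 2 15 4 5 8 12 10))^52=(1 11 15 5 12)(2 4 8 10 7)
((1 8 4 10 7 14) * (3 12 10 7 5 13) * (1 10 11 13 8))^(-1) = (3 13 11 12)(4 8 5 10 14 7)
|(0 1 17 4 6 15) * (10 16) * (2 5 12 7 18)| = |(0 1 17 4 6 15)(2 5 12 7 18)(10 16)| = 30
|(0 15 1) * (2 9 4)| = |(0 15 1)(2 9 4)| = 3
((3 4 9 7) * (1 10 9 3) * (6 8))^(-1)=(1 7 9 10)(3 4)(6 8)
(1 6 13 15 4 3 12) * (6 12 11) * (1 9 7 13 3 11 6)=(1 12 9 7 13 15 4 11)(3 6)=[0, 12, 2, 6, 11, 5, 3, 13, 8, 7, 10, 1, 9, 15, 14, 4]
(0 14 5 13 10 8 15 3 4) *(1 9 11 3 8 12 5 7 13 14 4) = (0 4)(1 9 11 3)(5 14 7 13 10 12)(8 15) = [4, 9, 2, 1, 0, 14, 6, 13, 15, 11, 12, 3, 5, 10, 7, 8]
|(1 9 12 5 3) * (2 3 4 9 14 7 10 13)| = 28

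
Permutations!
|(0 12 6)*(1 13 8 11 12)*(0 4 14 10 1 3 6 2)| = 12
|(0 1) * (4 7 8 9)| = 4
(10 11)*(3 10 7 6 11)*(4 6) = [0, 1, 2, 10, 6, 5, 11, 4, 8, 9, 3, 7] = (3 10)(4 6 11 7)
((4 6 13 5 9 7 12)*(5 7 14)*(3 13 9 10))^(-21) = (3 10 5 14 9 6 4 12 7 13)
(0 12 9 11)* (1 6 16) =[12, 6, 2, 3, 4, 5, 16, 7, 8, 11, 10, 0, 9, 13, 14, 15, 1] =(0 12 9 11)(1 6 16)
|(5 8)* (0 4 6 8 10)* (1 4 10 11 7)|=|(0 10)(1 4 6 8 5 11 7)|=14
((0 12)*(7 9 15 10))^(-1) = ((0 12)(7 9 15 10))^(-1) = (0 12)(7 10 15 9)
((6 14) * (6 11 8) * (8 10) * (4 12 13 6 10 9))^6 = (4 9 11 14 6 13 12)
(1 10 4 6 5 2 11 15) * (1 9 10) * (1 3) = (1 3)(2 11 15 9 10 4 6 5) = [0, 3, 11, 1, 6, 2, 5, 7, 8, 10, 4, 15, 12, 13, 14, 9]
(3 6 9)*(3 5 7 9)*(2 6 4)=[0, 1, 6, 4, 2, 7, 3, 9, 8, 5]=(2 6 3 4)(5 7 9)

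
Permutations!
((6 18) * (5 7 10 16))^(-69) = ((5 7 10 16)(6 18))^(-69) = (5 16 10 7)(6 18)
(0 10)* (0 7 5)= (0 10 7 5)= [10, 1, 2, 3, 4, 0, 6, 5, 8, 9, 7]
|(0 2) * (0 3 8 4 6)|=6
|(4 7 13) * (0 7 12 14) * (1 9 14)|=|(0 7 13 4 12 1 9 14)|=8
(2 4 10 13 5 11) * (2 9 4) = (4 10 13 5 11 9) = [0, 1, 2, 3, 10, 11, 6, 7, 8, 4, 13, 9, 12, 5]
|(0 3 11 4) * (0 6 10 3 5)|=10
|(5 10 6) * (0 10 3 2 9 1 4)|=|(0 10 6 5 3 2 9 1 4)|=9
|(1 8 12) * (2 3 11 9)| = 12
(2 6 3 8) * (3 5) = [0, 1, 6, 8, 4, 3, 5, 7, 2] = (2 6 5 3 8)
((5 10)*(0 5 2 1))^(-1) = (0 1 2 10 5)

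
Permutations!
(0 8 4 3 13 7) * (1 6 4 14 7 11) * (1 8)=(0 1 6 4 3 13 11 8 14 7)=[1, 6, 2, 13, 3, 5, 4, 0, 14, 9, 10, 8, 12, 11, 7]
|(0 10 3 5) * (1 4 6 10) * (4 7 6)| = |(0 1 7 6 10 3 5)| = 7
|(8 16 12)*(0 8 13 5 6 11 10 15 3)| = |(0 8 16 12 13 5 6 11 10 15 3)| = 11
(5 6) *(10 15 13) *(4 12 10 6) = (4 12 10 15 13 6 5) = [0, 1, 2, 3, 12, 4, 5, 7, 8, 9, 15, 11, 10, 6, 14, 13]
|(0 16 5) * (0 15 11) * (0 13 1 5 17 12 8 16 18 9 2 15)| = 36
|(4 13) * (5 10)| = 2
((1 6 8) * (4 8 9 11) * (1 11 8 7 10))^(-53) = (1 8 7 6 11 10 9 4) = ((1 6 9 8 11 4 7 10))^(-53)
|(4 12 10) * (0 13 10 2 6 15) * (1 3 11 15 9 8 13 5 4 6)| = 45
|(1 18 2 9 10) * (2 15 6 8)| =|(1 18 15 6 8 2 9 10)| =8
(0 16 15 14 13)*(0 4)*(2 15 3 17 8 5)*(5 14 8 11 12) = (0 16 3 17 11 12 5 2 15 8 14 13 4) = [16, 1, 15, 17, 0, 2, 6, 7, 14, 9, 10, 12, 5, 4, 13, 8, 3, 11]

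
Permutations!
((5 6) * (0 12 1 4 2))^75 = (12)(5 6) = ((0 12 1 4 2)(5 6))^75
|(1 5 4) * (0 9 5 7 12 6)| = 8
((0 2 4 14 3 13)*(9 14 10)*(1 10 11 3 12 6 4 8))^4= (0 10 6 13 1 12 3 8 14 11 2 9 4)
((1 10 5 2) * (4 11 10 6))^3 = ((1 6 4 11 10 5 2))^3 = (1 11 2 4 5 6 10)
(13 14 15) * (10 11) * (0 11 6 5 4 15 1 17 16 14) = (0 11 10 6 5 4 15 13)(1 17 16 14) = [11, 17, 2, 3, 15, 4, 5, 7, 8, 9, 6, 10, 12, 0, 1, 13, 14, 16]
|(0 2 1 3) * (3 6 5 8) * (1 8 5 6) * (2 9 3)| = 6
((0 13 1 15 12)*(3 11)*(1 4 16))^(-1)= ((0 13 4 16 1 15 12)(3 11))^(-1)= (0 12 15 1 16 4 13)(3 11)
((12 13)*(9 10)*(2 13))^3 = (13)(9 10)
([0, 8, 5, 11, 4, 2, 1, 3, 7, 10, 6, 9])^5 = (1 9 7 6 11 8 10 3)(2 5)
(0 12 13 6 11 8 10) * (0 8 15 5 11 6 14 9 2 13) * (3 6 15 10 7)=[12, 1, 13, 6, 4, 11, 15, 3, 7, 2, 8, 10, 0, 14, 9, 5]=(0 12)(2 13 14 9)(3 6 15 5 11 10 8 7)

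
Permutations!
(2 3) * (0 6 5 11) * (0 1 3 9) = (0 6 5 11 1 3 2 9) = [6, 3, 9, 2, 4, 11, 5, 7, 8, 0, 10, 1]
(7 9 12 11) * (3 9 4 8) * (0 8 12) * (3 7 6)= (0 8 7 4 12 11 6 3 9)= [8, 1, 2, 9, 12, 5, 3, 4, 7, 0, 10, 6, 11]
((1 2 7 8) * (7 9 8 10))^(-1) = (1 8 9 2)(7 10)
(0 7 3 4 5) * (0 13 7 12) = (0 12)(3 4 5 13 7) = [12, 1, 2, 4, 5, 13, 6, 3, 8, 9, 10, 11, 0, 7]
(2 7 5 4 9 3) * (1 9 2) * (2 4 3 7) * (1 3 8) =[0, 9, 2, 3, 4, 8, 6, 5, 1, 7] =(1 9 7 5 8)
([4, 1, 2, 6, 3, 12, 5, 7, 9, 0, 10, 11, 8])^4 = (0 5)(3 8)(4 12)(6 9)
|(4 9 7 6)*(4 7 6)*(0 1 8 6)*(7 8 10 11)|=14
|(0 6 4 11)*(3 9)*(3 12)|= |(0 6 4 11)(3 9 12)|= 12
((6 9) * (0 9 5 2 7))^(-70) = ((0 9 6 5 2 7))^(-70) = (0 6 2)(5 7 9)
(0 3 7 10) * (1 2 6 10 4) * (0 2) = (0 3 7 4 1)(2 6 10) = [3, 0, 6, 7, 1, 5, 10, 4, 8, 9, 2]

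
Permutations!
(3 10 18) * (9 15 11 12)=[0, 1, 2, 10, 4, 5, 6, 7, 8, 15, 18, 12, 9, 13, 14, 11, 16, 17, 3]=(3 10 18)(9 15 11 12)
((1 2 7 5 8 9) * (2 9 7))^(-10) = ((1 9)(5 8 7))^(-10) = (9)(5 7 8)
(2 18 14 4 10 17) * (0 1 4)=(0 1 4 10 17 2 18 14)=[1, 4, 18, 3, 10, 5, 6, 7, 8, 9, 17, 11, 12, 13, 0, 15, 16, 2, 14]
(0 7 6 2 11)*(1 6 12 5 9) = (0 7 12 5 9 1 6 2 11) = [7, 6, 11, 3, 4, 9, 2, 12, 8, 1, 10, 0, 5]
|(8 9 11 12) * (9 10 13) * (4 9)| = |(4 9 11 12 8 10 13)| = 7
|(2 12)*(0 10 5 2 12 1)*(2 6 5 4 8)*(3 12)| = 6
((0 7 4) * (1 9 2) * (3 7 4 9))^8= (1 9 3 2 7)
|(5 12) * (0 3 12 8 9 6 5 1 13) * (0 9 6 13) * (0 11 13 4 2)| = 9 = |(0 3 12 1 11 13 9 4 2)(5 8 6)|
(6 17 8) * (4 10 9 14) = (4 10 9 14)(6 17 8) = [0, 1, 2, 3, 10, 5, 17, 7, 6, 14, 9, 11, 12, 13, 4, 15, 16, 8]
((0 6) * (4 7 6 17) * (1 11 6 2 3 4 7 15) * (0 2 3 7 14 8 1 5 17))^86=((1 11 6 2 7 3 4 15 5 17 14 8))^86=(1 6 7 4 5 14)(2 3 15 17 8 11)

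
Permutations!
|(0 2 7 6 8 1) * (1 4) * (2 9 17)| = |(0 9 17 2 7 6 8 4 1)| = 9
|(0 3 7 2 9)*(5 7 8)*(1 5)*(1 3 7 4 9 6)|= |(0 7 2 6 1 5 4 9)(3 8)|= 8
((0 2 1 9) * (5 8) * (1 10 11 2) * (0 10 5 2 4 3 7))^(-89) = (0 7 3 4 11 10 9 1)(2 5 8)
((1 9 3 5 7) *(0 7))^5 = ((0 7 1 9 3 5))^5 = (0 5 3 9 1 7)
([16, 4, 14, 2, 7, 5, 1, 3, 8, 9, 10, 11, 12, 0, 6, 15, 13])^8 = (0 13 16)(1 4 7 3 2 14 6)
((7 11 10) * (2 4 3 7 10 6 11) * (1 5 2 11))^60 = (1 3)(2 11)(4 6)(5 7)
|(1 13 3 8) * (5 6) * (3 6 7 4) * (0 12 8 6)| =5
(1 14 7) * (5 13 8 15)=(1 14 7)(5 13 8 15)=[0, 14, 2, 3, 4, 13, 6, 1, 15, 9, 10, 11, 12, 8, 7, 5]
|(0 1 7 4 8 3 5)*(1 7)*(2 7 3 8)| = 3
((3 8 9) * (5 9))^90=((3 8 5 9))^90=(3 5)(8 9)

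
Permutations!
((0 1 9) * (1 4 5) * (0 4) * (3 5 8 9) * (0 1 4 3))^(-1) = (0 1)(3 9 8 4 5)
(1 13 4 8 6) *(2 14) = [0, 13, 14, 3, 8, 5, 1, 7, 6, 9, 10, 11, 12, 4, 2] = (1 13 4 8 6)(2 14)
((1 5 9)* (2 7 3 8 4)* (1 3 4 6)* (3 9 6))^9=(9)(3 8)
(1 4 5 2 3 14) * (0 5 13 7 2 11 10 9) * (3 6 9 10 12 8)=[5, 4, 6, 14, 13, 11, 9, 2, 3, 0, 10, 12, 8, 7, 1]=(0 5 11 12 8 3 14 1 4 13 7 2 6 9)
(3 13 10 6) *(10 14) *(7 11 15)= (3 13 14 10 6)(7 11 15)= [0, 1, 2, 13, 4, 5, 3, 11, 8, 9, 6, 15, 12, 14, 10, 7]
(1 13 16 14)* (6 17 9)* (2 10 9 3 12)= [0, 13, 10, 12, 4, 5, 17, 7, 8, 6, 9, 11, 2, 16, 1, 15, 14, 3]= (1 13 16 14)(2 10 9 6 17 3 12)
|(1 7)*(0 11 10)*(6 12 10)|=10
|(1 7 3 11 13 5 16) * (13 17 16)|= |(1 7 3 11 17 16)(5 13)|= 6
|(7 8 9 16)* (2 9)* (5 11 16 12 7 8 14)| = |(2 9 12 7 14 5 11 16 8)| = 9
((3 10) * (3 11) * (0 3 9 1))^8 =(0 10 9)(1 3 11)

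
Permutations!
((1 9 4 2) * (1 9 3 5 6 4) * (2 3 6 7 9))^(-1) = (1 9 7 5 3 4 6)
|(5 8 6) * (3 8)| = |(3 8 6 5)| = 4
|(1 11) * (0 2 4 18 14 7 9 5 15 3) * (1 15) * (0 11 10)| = 30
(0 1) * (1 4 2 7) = [4, 0, 7, 3, 2, 5, 6, 1] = (0 4 2 7 1)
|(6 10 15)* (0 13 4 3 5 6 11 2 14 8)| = |(0 13 4 3 5 6 10 15 11 2 14 8)| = 12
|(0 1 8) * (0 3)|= 4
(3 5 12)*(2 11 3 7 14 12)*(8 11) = [0, 1, 8, 5, 4, 2, 6, 14, 11, 9, 10, 3, 7, 13, 12] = (2 8 11 3 5)(7 14 12)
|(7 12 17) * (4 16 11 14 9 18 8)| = 21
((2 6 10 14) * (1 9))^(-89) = ((1 9)(2 6 10 14))^(-89) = (1 9)(2 14 10 6)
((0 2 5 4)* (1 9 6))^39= ((0 2 5 4)(1 9 6))^39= (9)(0 4 5 2)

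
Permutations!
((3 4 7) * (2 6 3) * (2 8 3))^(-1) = (2 6)(3 8 7 4)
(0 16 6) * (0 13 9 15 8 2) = (0 16 6 13 9 15 8 2) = [16, 1, 0, 3, 4, 5, 13, 7, 2, 15, 10, 11, 12, 9, 14, 8, 6]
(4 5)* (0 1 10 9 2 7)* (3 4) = [1, 10, 7, 4, 5, 3, 6, 0, 8, 2, 9] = (0 1 10 9 2 7)(3 4 5)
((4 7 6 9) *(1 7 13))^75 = (1 9)(4 7)(6 13)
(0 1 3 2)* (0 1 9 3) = (0 9 3 2 1) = [9, 0, 1, 2, 4, 5, 6, 7, 8, 3]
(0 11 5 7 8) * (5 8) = (0 11 8)(5 7) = [11, 1, 2, 3, 4, 7, 6, 5, 0, 9, 10, 8]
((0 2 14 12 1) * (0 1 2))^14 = ((2 14 12))^14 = (2 12 14)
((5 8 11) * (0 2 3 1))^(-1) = (0 1 3 2)(5 11 8)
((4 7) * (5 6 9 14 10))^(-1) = ((4 7)(5 6 9 14 10))^(-1) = (4 7)(5 10 14 9 6)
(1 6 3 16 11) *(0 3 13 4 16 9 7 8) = (0 3 9 7 8)(1 6 13 4 16 11) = [3, 6, 2, 9, 16, 5, 13, 8, 0, 7, 10, 1, 12, 4, 14, 15, 11]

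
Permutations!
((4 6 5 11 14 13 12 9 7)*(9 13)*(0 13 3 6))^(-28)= (0 5 4 6 7 3 9 12 14 13 11)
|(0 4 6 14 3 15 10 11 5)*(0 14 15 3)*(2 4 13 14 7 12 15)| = 6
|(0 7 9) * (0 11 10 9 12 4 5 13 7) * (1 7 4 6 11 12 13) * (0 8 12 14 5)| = |(0 8 12 6 11 10 9 14 5 1 7 13 4)| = 13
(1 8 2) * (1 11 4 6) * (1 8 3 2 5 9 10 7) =(1 3 2 11 4 6 8 5 9 10 7) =[0, 3, 11, 2, 6, 9, 8, 1, 5, 10, 7, 4]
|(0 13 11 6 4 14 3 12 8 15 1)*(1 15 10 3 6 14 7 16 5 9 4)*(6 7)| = |(0 13 11 14 7 16 5 9 4 6 1)(3 12 8 10)| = 44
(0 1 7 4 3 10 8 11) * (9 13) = (0 1 7 4 3 10 8 11)(9 13) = [1, 7, 2, 10, 3, 5, 6, 4, 11, 13, 8, 0, 12, 9]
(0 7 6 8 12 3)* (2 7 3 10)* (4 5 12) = (0 3)(2 7 6 8 4 5 12 10) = [3, 1, 7, 0, 5, 12, 8, 6, 4, 9, 2, 11, 10]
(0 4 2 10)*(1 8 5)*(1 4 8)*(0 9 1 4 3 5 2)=(0 8 2 10 9 1 4)(3 5)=[8, 4, 10, 5, 0, 3, 6, 7, 2, 1, 9]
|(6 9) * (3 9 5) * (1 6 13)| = |(1 6 5 3 9 13)| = 6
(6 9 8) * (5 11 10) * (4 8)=(4 8 6 9)(5 11 10)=[0, 1, 2, 3, 8, 11, 9, 7, 6, 4, 5, 10]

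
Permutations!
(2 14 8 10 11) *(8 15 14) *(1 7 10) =(1 7 10 11 2 8)(14 15) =[0, 7, 8, 3, 4, 5, 6, 10, 1, 9, 11, 2, 12, 13, 15, 14]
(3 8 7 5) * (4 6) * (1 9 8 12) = (1 9 8 7 5 3 12)(4 6) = [0, 9, 2, 12, 6, 3, 4, 5, 7, 8, 10, 11, 1]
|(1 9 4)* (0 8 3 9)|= 6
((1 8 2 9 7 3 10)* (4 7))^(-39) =(1 8 2 9 4 7 3 10)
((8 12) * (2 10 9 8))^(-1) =((2 10 9 8 12))^(-1) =(2 12 8 9 10)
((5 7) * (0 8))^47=((0 8)(5 7))^47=(0 8)(5 7)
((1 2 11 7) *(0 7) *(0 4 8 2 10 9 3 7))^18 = (1 3 10 7 9)(2 4)(8 11)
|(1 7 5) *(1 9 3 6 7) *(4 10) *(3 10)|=|(3 6 7 5 9 10 4)|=7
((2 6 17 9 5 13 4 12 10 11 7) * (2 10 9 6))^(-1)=(4 13 5 9 12)(6 17)(7 11 10)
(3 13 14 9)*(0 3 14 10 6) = (0 3 13 10 6)(9 14) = [3, 1, 2, 13, 4, 5, 0, 7, 8, 14, 6, 11, 12, 10, 9]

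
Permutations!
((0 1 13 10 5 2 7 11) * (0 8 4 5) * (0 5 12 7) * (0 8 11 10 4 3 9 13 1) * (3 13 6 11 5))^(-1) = (2 5 11 6 9 3 10 7 12 4 13 8)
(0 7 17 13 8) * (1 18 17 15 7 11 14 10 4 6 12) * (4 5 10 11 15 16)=[15, 18, 2, 3, 6, 10, 12, 16, 0, 9, 5, 14, 1, 8, 11, 7, 4, 13, 17]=(0 15 7 16 4 6 12 1 18 17 13 8)(5 10)(11 14)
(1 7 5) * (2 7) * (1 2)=(2 7 5)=[0, 1, 7, 3, 4, 2, 6, 5]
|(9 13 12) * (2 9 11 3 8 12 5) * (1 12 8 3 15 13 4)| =9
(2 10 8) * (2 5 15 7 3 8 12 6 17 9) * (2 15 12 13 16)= (2 10 13 16)(3 8 5 12 6 17 9 15 7)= [0, 1, 10, 8, 4, 12, 17, 3, 5, 15, 13, 11, 6, 16, 14, 7, 2, 9]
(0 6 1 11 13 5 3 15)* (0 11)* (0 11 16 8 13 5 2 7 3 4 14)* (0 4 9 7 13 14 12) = [6, 11, 13, 15, 12, 9, 1, 3, 14, 7, 10, 5, 0, 2, 4, 16, 8] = (0 6 1 11 5 9 7 3 15 16 8 14 4 12)(2 13)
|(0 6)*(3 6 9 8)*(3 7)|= |(0 9 8 7 3 6)|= 6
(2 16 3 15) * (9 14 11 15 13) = (2 16 3 13 9 14 11 15) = [0, 1, 16, 13, 4, 5, 6, 7, 8, 14, 10, 15, 12, 9, 11, 2, 3]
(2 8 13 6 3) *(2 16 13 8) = [0, 1, 2, 16, 4, 5, 3, 7, 8, 9, 10, 11, 12, 6, 14, 15, 13] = (3 16 13 6)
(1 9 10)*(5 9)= (1 5 9 10)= [0, 5, 2, 3, 4, 9, 6, 7, 8, 10, 1]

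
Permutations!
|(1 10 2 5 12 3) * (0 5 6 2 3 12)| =6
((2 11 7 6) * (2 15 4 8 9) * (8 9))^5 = ((2 11 7 6 15 4 9))^5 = (2 4 6 11 9 15 7)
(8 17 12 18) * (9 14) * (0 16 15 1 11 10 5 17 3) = (0 16 15 1 11 10 5 17 12 18 8 3)(9 14) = [16, 11, 2, 0, 4, 17, 6, 7, 3, 14, 5, 10, 18, 13, 9, 1, 15, 12, 8]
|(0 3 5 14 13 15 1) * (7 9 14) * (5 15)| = |(0 3 15 1)(5 7 9 14 13)| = 20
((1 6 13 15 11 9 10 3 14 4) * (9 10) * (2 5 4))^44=(15)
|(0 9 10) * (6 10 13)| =5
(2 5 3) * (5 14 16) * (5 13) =[0, 1, 14, 2, 4, 3, 6, 7, 8, 9, 10, 11, 12, 5, 16, 15, 13] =(2 14 16 13 5 3)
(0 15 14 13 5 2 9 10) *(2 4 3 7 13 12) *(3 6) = [15, 1, 9, 7, 6, 4, 3, 13, 8, 10, 0, 11, 2, 5, 12, 14] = (0 15 14 12 2 9 10)(3 7 13 5 4 6)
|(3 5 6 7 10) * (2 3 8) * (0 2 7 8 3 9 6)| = |(0 2 9 6 8 7 10 3 5)| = 9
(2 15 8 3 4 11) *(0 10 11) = (0 10 11 2 15 8 3 4) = [10, 1, 15, 4, 0, 5, 6, 7, 3, 9, 11, 2, 12, 13, 14, 8]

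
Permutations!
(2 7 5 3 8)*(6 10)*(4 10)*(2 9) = (2 7 5 3 8 9)(4 10 6) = [0, 1, 7, 8, 10, 3, 4, 5, 9, 2, 6]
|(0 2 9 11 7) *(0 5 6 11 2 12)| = |(0 12)(2 9)(5 6 11 7)| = 4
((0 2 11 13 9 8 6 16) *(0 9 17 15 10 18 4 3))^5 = ((0 2 11 13 17 15 10 18 4 3)(6 16 9 8))^5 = (0 15)(2 10)(3 17)(4 13)(6 16 9 8)(11 18)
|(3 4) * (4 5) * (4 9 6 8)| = |(3 5 9 6 8 4)| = 6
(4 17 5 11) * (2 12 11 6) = (2 12 11 4 17 5 6) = [0, 1, 12, 3, 17, 6, 2, 7, 8, 9, 10, 4, 11, 13, 14, 15, 16, 5]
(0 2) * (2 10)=(0 10 2)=[10, 1, 0, 3, 4, 5, 6, 7, 8, 9, 2]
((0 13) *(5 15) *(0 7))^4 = (15)(0 13 7)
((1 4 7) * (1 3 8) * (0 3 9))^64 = (0 3 8 1 4 7 9)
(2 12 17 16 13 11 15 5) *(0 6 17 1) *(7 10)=(0 6 17 16 13 11 15 5 2 12 1)(7 10)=[6, 0, 12, 3, 4, 2, 17, 10, 8, 9, 7, 15, 1, 11, 14, 5, 13, 16]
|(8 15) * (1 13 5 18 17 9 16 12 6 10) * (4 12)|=22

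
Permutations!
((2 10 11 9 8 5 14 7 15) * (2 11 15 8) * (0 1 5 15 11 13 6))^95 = (0 8 1 15 5 13 14 6 7)(2 9 11 10)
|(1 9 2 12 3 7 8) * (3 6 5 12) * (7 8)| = |(1 9 2 3 8)(5 12 6)| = 15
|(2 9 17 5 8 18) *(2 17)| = |(2 9)(5 8 18 17)| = 4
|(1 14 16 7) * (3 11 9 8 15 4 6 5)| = |(1 14 16 7)(3 11 9 8 15 4 6 5)| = 8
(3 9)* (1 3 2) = (1 3 9 2) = [0, 3, 1, 9, 4, 5, 6, 7, 8, 2]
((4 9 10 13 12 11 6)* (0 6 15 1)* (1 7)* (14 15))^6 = (0 12)(1 13)(4 14)(6 11)(7 10)(9 15)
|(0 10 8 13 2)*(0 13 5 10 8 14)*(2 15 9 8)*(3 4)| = |(0 2 13 15 9 8 5 10 14)(3 4)| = 18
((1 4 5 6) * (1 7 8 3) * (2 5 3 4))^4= ((1 2 5 6 7 8 4 3))^4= (1 7)(2 8)(3 6)(4 5)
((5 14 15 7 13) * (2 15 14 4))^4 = ((2 15 7 13 5 4))^4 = (2 5 7)(4 13 15)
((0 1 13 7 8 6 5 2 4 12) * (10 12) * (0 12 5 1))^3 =((1 13 7 8 6)(2 4 10 5))^3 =(1 8 13 6 7)(2 5 10 4)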